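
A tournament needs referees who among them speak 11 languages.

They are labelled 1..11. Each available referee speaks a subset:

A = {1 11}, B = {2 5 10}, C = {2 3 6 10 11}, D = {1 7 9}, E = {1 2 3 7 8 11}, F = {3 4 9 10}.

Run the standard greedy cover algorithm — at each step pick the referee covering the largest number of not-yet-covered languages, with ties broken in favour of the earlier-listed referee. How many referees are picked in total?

Greedy: pick E (covers 6 new) → pick F (covers 3 new) → pick B (covers 1 new) → pick C (covers 1 new). Total picks: 4.

4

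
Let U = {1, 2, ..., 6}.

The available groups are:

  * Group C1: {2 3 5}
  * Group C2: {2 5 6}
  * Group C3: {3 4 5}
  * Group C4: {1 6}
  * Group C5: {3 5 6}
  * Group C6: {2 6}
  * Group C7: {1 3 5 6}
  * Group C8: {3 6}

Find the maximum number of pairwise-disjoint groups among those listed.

C3, C6 are pairwise disjoint (C3={3,4,5}; C6={2,6}).
Every remaining group overlaps one of these, and no 3 of the listed groups are pairwise disjoint, so 2 is the maximum.

2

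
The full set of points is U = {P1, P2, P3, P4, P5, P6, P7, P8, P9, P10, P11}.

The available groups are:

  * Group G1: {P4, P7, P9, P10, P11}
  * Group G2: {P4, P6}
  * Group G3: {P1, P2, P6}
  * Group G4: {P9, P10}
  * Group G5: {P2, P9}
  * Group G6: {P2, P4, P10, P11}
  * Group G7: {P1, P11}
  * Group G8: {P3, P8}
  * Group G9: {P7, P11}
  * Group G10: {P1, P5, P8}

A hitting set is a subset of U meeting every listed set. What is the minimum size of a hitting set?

H = {P6, P8, P9, P11} meets every group (each contains at least one member of H), and |H| = 4.
The groups G2, G4, G7, G8 are pairwise disjoint, so any hitting set needs a separate point for each — at least 4. Hence 4 is optimal.

4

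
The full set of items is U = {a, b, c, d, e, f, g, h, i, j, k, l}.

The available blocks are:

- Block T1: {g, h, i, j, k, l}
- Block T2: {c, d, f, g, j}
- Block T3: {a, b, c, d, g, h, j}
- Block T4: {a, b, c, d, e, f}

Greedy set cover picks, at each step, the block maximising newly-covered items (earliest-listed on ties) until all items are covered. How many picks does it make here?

3

Greedy: pick T3 (covers 7 new) → pick T1 (covers 3 new) → pick T4 (covers 2 new). Total picks: 3.
(The true minimum cover uses only 2 blocks, so greedy is not optimal here.)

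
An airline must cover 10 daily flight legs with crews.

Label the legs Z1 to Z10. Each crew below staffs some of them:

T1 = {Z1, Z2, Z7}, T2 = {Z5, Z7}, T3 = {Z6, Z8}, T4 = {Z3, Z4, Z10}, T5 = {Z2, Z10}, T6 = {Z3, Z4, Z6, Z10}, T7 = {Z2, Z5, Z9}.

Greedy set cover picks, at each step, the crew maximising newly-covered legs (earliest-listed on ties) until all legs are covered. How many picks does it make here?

Greedy: pick T6 (covers 4 new) → pick T1 (covers 3 new) → pick T7 (covers 2 new) → pick T3 (covers 1 new). Total picks: 4.

4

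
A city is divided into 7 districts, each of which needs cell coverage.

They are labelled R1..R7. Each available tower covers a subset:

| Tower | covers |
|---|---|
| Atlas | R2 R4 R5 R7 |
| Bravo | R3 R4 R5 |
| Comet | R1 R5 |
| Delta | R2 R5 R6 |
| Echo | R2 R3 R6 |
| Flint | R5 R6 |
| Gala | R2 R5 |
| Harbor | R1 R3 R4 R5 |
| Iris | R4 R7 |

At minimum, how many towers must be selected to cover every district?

3

Take {Atlas, Echo, Harbor}. Their union is {R1, R2, R3, R4, R5, R6, R7}, which is all 7 districts.
No 2 of the 9 towers cover everything (all 36 combinations miss at least one district), so 3 is optimal.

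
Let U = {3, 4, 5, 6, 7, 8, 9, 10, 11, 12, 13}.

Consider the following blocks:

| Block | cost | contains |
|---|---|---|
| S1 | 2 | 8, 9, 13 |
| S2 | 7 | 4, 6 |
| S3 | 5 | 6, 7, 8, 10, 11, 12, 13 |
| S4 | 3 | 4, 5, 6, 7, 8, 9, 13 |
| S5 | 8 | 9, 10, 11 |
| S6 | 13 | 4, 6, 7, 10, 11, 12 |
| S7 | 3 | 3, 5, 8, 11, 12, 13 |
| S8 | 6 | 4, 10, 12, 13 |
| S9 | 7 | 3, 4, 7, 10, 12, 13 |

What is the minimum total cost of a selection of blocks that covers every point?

11

S3, S4, S7 together cover every point (S3 ∪ S4 ∪ S7 = {3, 4, 5, 6, 7, 8, 9, 10, 11, 12, 13}); total cost 5 + 3 + 3 = 11.
No covering selection has total cost below 11.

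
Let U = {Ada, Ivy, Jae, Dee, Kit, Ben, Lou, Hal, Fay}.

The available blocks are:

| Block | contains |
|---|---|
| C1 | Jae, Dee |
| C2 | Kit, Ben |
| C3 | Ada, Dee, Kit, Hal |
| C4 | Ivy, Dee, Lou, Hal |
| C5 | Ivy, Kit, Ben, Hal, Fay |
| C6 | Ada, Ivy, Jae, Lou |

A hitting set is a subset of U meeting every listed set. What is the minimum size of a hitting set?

3

Take H = {Ada, Dee, Kit}. Each listed block contains at least one of these, so H is a hitting set of size 3.
No choice of 2 points meets every block, so 3 is the minimum.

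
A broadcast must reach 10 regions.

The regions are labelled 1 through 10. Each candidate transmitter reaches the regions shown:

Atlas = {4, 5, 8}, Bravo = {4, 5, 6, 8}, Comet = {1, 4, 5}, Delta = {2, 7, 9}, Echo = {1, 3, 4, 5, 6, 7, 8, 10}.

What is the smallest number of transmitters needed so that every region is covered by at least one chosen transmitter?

Take {Delta, Echo}. Their union is {1, 2, 3, 4, 5, 6, 7, 8, 9, 10}, which is all 10 regions.
No single transmitter has all 10 regions (the largest, Echo, has 8), so 2 is optimal.

2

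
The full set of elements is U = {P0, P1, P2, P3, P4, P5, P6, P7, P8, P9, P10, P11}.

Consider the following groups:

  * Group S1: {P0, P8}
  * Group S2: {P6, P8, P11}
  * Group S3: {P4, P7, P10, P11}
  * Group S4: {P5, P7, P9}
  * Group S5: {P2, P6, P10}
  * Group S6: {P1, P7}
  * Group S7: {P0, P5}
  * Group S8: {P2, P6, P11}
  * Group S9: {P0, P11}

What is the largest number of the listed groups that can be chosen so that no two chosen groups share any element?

3

S1, S6, S8 are pairwise disjoint (S1={P0,P8}; S6={P1,P7}; S8={P2,P6,P11}).
Every remaining group overlaps one of these, and no 4 of the listed groups are pairwise disjoint, so 3 is the maximum.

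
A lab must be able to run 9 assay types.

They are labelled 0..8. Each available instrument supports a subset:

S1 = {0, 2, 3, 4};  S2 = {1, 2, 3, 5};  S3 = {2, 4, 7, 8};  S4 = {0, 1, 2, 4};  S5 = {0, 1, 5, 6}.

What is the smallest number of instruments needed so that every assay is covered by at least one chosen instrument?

Take {S1, S3, S5}. Their union is {0, 1, 2, 3, 4, 5, 6, 7, 8}, which is all 9 assays.
Each instrument has at most 4 assays, and 2·4 = 8 < 9 — so at least 3 instruments are needed, and 3 is optimal.

3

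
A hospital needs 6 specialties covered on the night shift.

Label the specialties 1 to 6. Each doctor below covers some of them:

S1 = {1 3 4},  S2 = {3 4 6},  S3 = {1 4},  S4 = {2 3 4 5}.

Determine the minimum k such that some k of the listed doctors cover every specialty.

3

S2 and S3 and S4 together: S2 ∪ S3 ∪ S4 = {1, 2, 3, 4, 5, 6} — every specialty is covered.
Only S4 contains 2, so S4 is forced; the remaining 2 specialties need at least 2 more doctors (each remaining doctor adds at most 1) — so at least 3 doctors are needed, and 3 is optimal.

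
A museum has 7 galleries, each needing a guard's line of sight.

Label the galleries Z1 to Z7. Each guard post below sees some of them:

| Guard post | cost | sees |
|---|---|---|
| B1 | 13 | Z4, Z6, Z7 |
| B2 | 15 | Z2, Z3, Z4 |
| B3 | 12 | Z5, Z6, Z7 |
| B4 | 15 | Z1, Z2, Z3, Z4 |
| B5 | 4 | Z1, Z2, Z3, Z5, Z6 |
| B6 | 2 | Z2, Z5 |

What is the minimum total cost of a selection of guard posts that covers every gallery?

17

B1, B5 together cover every gallery (B1 ∪ B5 = {Z1, Z2, Z3, Z4, Z5, Z6, Z7}); total cost 13 + 4 = 17.
No covering selection has total cost below 17.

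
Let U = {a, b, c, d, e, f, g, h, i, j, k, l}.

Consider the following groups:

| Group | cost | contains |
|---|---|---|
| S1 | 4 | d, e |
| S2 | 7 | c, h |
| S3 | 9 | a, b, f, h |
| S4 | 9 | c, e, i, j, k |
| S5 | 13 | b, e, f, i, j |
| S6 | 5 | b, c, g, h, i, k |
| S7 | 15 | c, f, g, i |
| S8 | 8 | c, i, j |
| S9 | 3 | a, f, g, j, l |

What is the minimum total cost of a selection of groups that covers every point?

12

S1, S6, S9 together cover every point (S1 ∪ S6 ∪ S9 = {a, b, c, d, e, f, g, h, i, j, k, l}); total cost 4 + 5 + 3 = 12.
No covering selection has total cost below 12.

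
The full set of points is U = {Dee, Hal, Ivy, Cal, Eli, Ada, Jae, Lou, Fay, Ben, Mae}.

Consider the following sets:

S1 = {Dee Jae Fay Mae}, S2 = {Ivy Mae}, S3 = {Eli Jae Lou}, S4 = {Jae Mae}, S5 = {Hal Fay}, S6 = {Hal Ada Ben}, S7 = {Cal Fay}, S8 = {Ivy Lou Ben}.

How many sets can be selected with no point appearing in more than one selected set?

4

S2, S3, S6, S7 are pairwise disjoint (S2={Ivy,Mae}; S3={Eli,Jae,Lou}; S6={Hal,Ada,Ben}; S7={Cal,Fay}).
Every remaining set overlaps one of these, and no 5 of the listed sets are pairwise disjoint, so 4 is the maximum.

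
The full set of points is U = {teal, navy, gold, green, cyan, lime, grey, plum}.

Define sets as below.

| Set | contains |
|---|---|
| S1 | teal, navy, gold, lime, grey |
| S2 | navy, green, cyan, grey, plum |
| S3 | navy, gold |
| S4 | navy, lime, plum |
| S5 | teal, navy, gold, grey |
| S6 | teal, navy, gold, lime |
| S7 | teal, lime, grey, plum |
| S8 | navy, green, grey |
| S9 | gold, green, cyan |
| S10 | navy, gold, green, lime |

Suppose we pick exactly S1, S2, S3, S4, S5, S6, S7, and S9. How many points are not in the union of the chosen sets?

0

Union of S1, S2, S3, S4, S5, S6, S7, S9 = {teal, navy, gold, green, cyan, lime, grey, plum} — that's every point, so 0 are uncovered.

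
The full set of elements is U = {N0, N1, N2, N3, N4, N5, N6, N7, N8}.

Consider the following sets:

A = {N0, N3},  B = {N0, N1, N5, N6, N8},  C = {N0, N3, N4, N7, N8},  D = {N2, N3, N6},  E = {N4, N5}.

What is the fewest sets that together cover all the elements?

3

Take {B, C, D}. Their union is {N0, N1, N2, N3, N4, N5, N6, N7, N8}, which is all 9 elements.
Only B contains N1, so B is forced; the remaining 4 elements need at least 2 more sets (each remaining set adds at most 3) — so at least 3 sets are needed, and 3 is optimal.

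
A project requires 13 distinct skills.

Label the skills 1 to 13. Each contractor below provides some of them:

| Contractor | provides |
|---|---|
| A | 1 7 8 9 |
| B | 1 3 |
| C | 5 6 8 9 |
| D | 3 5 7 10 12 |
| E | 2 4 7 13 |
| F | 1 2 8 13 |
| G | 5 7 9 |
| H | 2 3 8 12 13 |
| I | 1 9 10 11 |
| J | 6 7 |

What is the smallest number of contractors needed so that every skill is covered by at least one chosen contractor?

4

C and D and E and I together: C ∪ D ∪ E ∪ I = {1, 2, 3, 4, 5, 6, 7, 8, 9, 10, 11, 12, 13} — every skill is covered.
Only E contains 4, so E is forced; the remaining 9 skills need at least 3 more contractors (each remaining contractor adds at most 4) — so at least 4 contractors are needed, and 4 is optimal.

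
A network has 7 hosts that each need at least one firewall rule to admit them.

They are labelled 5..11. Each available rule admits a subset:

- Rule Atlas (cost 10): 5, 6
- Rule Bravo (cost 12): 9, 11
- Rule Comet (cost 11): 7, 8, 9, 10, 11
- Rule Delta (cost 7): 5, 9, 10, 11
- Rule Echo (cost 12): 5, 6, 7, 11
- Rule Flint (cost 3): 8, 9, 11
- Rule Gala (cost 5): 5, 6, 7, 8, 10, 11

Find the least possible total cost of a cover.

8

Flint, Gala together cover every host (Flint ∪ Gala = {5, 6, 7, 8, 9, 10, 11}); total cost 3 + 5 = 8.
No covering selection has total cost below 8.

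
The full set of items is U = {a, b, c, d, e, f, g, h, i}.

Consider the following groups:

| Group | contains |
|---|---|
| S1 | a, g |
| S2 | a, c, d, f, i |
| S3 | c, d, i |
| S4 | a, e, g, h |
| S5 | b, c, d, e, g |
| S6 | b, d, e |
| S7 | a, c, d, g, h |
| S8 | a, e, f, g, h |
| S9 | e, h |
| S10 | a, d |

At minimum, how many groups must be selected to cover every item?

Take {S3, S6, S8}. Their union is {a, b, c, d, e, f, g, h, i}, which is all 9 items.
No 2 of the 10 groups cover everything (all 45 combinations miss at least one item), so 3 is optimal.

3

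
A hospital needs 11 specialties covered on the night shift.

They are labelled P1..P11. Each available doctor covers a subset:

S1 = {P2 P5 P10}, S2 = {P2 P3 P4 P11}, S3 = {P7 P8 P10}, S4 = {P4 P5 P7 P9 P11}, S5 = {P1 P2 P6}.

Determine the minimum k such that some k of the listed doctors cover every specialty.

Take {S2, S3, S4, S5}. Their union is {P1, P2, P3, P4, P5, P6, P7, P8, P9, P10, P11}, which is all 11 specialties.
Only S2 contains P3, so S2 is forced; the remaining 7 specialties need at least 3 more doctors (each remaining doctor adds at most 3) — so at least 4 doctors are needed, and 4 is optimal.

4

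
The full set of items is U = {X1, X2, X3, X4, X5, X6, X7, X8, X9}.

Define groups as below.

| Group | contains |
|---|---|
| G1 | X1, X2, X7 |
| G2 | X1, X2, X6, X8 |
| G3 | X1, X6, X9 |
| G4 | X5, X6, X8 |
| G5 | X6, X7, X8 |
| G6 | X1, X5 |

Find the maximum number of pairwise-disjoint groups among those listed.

G1, G4 are pairwise disjoint (G1={X1,X2,X7}; G4={X5,X6,X8}).
Every remaining group overlaps one of these, and no 3 of the listed groups are pairwise disjoint, so 2 is the maximum.

2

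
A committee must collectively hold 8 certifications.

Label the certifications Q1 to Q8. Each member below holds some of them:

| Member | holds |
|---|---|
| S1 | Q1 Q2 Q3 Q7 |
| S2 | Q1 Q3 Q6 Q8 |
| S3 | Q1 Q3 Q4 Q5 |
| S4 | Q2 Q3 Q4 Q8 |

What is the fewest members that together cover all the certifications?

Take {S1, S2, S3}. Their union is {Q1, Q2, Q3, Q4, Q5, Q6, Q7, Q8}, which is all 8 certifications.
Only S3 contains Q5, so S3 is forced; the remaining 4 certifications need at least 2 more members (each remaining member adds at most 2) — so at least 3 members are needed, and 3 is optimal.

3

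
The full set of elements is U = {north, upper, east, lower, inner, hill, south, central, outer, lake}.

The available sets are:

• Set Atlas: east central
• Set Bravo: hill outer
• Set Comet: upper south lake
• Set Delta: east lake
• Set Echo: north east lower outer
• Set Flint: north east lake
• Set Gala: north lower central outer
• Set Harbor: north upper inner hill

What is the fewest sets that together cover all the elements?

4

Take {Comet, Delta, Gala, Harbor}. Their union is {north, upper, east, lower, inner, hill, south, central, outer, lake}, which is all 10 elements.
No 3 of the 8 sets cover everything (all 56 combinations miss at least one element), so 4 is optimal.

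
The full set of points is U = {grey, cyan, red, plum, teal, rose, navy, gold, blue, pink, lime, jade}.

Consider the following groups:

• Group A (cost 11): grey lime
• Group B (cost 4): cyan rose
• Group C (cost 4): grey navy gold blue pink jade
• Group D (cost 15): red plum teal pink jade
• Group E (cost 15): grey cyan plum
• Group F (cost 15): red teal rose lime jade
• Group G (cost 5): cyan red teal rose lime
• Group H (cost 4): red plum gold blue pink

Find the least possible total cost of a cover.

13

C, G, H together cover every point (C ∪ G ∪ H = {grey, cyan, red, plum, teal, rose, navy, gold, blue, pink, lime, jade}); total cost 4 + 5 + 4 = 13.
No covering selection has total cost below 13.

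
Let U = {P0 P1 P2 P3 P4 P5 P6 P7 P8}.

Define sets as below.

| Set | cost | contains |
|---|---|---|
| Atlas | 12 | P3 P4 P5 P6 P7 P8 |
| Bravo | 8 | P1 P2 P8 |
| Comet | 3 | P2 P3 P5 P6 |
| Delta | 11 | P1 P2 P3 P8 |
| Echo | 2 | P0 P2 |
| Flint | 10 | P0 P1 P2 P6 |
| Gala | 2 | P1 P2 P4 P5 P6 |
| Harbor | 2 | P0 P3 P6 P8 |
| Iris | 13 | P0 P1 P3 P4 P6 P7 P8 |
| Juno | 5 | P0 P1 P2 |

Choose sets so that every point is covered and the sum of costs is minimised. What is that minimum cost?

15

Gala, Iris together cover every point (Gala ∪ Iris = {P0, P1, P2, P3, P4, P5, P6, P7, P8}); total cost 2 + 13 = 15.
The greedy pick Gala, Harbor, Atlas costs 16; no covering selection beats 15.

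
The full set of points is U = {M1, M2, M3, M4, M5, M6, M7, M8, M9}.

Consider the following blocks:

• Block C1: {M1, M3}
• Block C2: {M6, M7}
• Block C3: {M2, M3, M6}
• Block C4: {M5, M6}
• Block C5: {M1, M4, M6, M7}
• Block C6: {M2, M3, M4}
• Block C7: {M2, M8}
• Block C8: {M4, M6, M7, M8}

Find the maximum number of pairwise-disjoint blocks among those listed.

3

C1, C4, C7 are pairwise disjoint (C1={M1,M3}; C4={M5,M6}; C7={M2,M8}).
Every remaining block overlaps one of these, and no 4 of the listed blocks are pairwise disjoint, so 3 is the maximum.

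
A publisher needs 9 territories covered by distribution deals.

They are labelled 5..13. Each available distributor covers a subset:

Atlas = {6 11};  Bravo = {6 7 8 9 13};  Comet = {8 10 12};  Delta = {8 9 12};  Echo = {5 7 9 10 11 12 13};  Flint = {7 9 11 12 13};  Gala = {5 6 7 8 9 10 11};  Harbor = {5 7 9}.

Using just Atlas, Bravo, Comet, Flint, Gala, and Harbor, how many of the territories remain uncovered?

Union of Atlas, Bravo, Comet, Flint, Gala, Harbor = {5, 6, 7, 8, 9, 10, 11, 12, 13} — that's every territory, so 0 are uncovered.

0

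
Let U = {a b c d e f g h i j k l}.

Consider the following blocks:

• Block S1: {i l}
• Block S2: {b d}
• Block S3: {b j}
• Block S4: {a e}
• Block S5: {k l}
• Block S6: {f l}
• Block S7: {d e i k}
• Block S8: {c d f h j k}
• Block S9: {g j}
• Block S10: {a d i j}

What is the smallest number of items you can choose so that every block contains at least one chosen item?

4

Take T = {a, d, j, l}. Each listed block contains at least one of these, so T is a hitting set of size 4.
The blocks S2, S4, S5, S9 are pairwise disjoint, so any hitting set needs a separate item for each — at least 4. Hence 4 is optimal.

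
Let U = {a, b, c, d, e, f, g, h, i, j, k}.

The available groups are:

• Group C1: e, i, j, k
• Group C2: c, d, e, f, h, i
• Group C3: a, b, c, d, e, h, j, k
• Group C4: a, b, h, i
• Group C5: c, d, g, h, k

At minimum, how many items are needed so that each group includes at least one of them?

Take T = {c, i}. Each listed group contains at least one of these, so T is a hitting set of size 2.
No single item lies in every group, so at least 2 are needed and 2 is optimal.

2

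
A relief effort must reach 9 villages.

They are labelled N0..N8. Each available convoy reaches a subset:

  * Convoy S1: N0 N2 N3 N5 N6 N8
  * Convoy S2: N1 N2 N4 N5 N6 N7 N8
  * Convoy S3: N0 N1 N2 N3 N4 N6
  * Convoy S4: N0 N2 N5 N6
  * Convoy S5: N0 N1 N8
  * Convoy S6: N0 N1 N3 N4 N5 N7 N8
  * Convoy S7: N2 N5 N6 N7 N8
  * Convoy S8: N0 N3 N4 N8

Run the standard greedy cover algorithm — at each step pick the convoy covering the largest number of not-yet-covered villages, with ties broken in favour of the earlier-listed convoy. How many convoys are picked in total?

2

Greedy: pick S2 (covers 7 new) → pick S1 (covers 2 new). Total picks: 2.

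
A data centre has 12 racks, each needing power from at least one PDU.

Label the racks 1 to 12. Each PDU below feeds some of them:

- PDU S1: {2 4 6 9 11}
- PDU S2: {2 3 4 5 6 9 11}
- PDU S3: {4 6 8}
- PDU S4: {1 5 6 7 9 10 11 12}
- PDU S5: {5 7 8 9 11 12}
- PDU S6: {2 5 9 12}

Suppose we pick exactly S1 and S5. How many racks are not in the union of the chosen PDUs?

3

Union of S1, S5 = {2, 4, 5, 6, 7, 8, 9, 11, 12}.
Not covered: 1, 3, 10 — 3 racks.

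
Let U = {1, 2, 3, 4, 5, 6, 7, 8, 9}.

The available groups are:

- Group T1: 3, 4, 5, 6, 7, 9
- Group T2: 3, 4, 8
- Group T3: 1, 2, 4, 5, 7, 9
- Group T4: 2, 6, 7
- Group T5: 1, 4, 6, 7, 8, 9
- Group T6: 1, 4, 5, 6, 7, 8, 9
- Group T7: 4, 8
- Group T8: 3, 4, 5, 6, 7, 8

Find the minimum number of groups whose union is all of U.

T3 and T8 together: T3 ∪ T8 = {1, 2, 3, 4, 5, 6, 7, 8, 9} — every point is covered.
No single group has all 9 points (the largest, T6, has 7), so 2 is optimal.

2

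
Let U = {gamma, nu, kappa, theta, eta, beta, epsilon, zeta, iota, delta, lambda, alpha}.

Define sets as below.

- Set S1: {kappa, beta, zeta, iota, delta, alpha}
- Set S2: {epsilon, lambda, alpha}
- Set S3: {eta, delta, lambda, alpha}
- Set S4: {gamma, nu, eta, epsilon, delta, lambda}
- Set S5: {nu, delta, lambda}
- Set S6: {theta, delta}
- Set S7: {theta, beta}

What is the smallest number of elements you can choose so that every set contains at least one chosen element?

H = {theta, beta, lambda} meets every set (each contains at least one member of H), and |H| = 3.
No choice of 2 elements meets every set, so 3 is the minimum.

3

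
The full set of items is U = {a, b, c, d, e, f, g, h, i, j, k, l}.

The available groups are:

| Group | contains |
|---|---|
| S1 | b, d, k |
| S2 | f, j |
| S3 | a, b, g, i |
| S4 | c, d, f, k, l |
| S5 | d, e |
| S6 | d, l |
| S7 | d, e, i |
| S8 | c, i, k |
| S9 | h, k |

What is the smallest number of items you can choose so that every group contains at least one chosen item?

4

Take T = {d, g, j, k}. Each listed group contains at least one of these, so T is a hitting set of size 4.
The groups S2, S3, S6, S9 are pairwise disjoint, so any hitting set needs a separate item for each — at least 4. Hence 4 is optimal.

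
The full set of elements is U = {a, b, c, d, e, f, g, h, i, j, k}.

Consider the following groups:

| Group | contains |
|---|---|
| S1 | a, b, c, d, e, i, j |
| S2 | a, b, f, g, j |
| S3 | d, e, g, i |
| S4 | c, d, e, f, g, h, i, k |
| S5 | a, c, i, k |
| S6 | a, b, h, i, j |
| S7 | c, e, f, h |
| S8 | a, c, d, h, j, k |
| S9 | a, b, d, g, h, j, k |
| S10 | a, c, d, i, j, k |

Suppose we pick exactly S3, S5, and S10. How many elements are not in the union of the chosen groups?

3

Union of S3, S5, S10 = {a, c, d, e, g, i, j, k}.
Not covered: b, f, h — 3 elements.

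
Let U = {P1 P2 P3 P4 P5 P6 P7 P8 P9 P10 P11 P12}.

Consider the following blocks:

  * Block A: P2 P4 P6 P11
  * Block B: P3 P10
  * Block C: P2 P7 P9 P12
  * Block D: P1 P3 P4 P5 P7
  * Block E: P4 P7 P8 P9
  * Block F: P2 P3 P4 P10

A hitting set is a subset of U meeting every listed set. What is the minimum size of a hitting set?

3

H = {P3, P4, P12} meets every block (each contains at least one member of H), and |H| = 3.
No choice of 2 points meets every block, so 3 is the minimum.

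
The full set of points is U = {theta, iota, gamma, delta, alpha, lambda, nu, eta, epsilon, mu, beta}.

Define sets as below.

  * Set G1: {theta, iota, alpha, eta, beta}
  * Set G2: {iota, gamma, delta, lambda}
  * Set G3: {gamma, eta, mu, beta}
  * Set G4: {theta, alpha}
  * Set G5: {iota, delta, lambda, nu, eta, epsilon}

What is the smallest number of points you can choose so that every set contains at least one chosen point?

Take H = {iota, gamma, alpha}. Each listed set contains at least one of these, so H is a hitting set of size 3.
No choice of 2 points meets every set, so 3 is the minimum.

3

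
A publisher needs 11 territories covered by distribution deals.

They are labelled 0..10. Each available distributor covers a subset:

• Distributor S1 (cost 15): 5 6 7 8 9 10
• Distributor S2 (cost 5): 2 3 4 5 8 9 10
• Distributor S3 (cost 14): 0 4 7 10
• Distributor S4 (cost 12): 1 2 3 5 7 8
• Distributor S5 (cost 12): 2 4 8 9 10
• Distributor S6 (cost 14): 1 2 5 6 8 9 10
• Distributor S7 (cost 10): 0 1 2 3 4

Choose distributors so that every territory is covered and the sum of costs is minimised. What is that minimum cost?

S1, S7 together cover every territory (S1 ∪ S7 = {0, 1, 2, 3, 4, 5, 6, 7, 8, 9, 10}); total cost 15 + 10 = 25.
The greedy pick S2, S7, S1 costs 30; no covering selection beats 25.

25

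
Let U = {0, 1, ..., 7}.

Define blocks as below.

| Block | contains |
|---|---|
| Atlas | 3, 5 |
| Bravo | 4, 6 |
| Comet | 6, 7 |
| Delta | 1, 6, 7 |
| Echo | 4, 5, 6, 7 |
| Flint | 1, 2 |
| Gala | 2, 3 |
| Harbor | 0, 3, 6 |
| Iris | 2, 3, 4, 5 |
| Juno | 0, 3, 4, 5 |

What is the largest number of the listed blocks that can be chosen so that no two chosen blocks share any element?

3

Atlas, Bravo, Flint are pairwise disjoint (Atlas={3,5}; Bravo={4,6}; Flint={1,2}).
Every remaining block overlaps one of these, and no 4 of the listed blocks are pairwise disjoint, so 3 is the maximum.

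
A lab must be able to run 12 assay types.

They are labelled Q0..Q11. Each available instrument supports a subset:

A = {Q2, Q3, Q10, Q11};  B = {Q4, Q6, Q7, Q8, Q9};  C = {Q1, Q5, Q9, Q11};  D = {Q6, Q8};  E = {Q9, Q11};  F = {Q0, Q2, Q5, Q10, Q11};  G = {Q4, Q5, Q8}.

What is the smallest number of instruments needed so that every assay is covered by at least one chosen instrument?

A and B and C and F together: A ∪ B ∪ C ∪ F = {Q0, Q1, Q2, Q3, Q4, Q5, Q6, Q7, Q8, Q9, Q10, Q11} — every assay is covered.
No 3 of the 7 instruments cover everything (all 35 combinations miss at least one assay), so 4 is optimal.

4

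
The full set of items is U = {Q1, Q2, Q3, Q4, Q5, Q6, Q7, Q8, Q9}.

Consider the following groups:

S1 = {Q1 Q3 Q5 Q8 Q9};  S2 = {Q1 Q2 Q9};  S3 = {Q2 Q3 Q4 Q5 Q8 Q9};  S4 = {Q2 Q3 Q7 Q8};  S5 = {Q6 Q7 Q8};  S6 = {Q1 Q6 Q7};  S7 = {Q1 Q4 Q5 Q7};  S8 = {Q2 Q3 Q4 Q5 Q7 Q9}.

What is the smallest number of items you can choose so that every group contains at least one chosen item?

The 2 items {Q7, Q9} hit every group.
The groups S3, S6 are pairwise disjoint, so any hitting set needs a separate item for each — at least 2. Hence 2 is optimal.

2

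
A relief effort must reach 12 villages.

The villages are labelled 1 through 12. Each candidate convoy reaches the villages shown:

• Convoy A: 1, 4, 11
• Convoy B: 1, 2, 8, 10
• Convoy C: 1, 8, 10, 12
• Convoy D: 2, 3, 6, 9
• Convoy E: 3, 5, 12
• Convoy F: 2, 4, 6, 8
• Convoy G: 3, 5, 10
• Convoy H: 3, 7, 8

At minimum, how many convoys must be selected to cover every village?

Take {A, C, D, E, H}. Their union is {1, 2, 3, 4, 5, 6, 7, 8, 9, 10, 11, 12}, which is all 12 villages.
No 4 of the 8 convoys cover everything (all 70 combinations miss at least one village), so 5 is optimal.

5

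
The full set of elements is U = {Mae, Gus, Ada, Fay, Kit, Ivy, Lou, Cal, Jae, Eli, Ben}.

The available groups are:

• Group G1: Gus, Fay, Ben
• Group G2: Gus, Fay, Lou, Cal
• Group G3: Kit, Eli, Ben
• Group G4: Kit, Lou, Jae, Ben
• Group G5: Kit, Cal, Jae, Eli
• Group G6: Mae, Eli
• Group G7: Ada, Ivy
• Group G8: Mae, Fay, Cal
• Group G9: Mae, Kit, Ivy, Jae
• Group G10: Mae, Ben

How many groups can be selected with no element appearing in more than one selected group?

3

G5, G7, G10 are pairwise disjoint (G5={Kit,Cal,Jae,Eli}; G7={Ada,Ivy}; G10={Mae,Ben}).
Every remaining group overlaps one of these, and no 4 of the listed groups are pairwise disjoint, so 3 is the maximum.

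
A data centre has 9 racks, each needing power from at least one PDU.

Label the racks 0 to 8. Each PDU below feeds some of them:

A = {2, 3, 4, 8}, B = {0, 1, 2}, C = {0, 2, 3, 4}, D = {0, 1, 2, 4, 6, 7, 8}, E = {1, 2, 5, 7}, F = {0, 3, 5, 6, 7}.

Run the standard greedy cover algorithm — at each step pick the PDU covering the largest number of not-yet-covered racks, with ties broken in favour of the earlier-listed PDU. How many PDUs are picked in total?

Greedy: pick D (covers 7 new) → pick F (covers 2 new). Total picks: 2.

2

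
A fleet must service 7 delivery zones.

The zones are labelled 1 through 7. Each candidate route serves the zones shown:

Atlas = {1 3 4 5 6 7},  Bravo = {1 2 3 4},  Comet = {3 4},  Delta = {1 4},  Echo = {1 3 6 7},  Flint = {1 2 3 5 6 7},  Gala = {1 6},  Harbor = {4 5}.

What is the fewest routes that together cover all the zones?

2

Take {Flint, Harbor}. Their union is {1, 2, 3, 4, 5, 6, 7}, which is all 7 zones.
No single route has all 7 zones (the largest, Atlas, has 6), so 2 is optimal.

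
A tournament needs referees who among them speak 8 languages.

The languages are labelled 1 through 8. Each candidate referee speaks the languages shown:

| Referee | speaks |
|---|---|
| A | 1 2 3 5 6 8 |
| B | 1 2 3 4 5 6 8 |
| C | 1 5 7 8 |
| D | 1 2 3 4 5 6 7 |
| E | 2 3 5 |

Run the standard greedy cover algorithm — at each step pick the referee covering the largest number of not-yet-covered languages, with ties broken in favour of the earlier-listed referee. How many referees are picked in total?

2

Greedy: pick B (covers 7 new) → pick C (covers 1 new). Total picks: 2.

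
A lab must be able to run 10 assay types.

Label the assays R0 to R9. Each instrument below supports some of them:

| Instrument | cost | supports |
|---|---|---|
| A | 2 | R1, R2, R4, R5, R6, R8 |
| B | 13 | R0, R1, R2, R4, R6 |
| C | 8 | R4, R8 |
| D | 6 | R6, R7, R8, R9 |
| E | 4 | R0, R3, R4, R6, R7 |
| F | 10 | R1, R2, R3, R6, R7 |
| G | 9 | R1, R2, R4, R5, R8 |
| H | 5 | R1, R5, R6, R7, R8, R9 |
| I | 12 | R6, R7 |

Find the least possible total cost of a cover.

A, E, H together cover every assay (A ∪ E ∪ H = {R0, R1, R2, R3, R4, R5, R6, R7, R8, R9}); total cost 2 + 4 + 5 = 11.
No covering selection has total cost below 11.

11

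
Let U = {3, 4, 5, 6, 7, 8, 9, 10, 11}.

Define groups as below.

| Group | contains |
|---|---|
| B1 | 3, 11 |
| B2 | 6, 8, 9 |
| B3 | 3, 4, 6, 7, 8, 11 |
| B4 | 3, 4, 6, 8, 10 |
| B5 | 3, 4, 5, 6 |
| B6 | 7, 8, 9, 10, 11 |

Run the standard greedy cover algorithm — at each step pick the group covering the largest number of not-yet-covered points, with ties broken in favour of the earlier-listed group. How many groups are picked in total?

3

Greedy: pick B3 (covers 6 new) → pick B6 (covers 2 new) → pick B5 (covers 1 new). Total picks: 3.
(The true minimum cover uses only 2 groups, so greedy is not optimal here.)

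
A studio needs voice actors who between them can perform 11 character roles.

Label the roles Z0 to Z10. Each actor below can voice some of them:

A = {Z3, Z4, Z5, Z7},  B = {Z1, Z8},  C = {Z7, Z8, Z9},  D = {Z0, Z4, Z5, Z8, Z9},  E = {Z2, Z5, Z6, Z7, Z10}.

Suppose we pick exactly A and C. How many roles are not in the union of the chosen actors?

Union of A, C = {Z3, Z4, Z5, Z7, Z8, Z9}.
Not covered: Z0, Z1, Z2, Z6, Z10 — 5 roles.

5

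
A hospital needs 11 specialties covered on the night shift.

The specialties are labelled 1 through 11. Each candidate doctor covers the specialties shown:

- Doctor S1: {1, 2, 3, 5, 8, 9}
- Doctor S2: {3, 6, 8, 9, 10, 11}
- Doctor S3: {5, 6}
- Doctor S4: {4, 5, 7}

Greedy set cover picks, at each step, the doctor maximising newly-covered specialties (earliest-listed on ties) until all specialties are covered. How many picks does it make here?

Greedy: pick S1 (covers 6 new) → pick S2 (covers 3 new) → pick S4 (covers 2 new). Total picks: 3.

3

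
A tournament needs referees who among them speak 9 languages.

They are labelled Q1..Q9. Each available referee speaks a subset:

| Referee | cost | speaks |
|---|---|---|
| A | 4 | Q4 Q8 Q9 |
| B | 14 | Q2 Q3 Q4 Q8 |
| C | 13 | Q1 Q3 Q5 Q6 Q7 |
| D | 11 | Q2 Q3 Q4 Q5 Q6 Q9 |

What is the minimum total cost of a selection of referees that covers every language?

A, C, D together cover every language (A ∪ C ∪ D = {Q1, Q2, Q3, Q4, Q5, Q6, Q7, Q8, Q9}); total cost 4 + 13 + 11 = 28.
No covering selection has total cost below 28.

28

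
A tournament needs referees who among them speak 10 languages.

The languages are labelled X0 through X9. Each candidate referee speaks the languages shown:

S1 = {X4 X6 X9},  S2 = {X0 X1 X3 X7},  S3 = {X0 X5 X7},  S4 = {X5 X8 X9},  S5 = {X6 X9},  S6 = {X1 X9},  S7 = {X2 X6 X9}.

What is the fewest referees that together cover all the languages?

Take {S1, S2, S4, S7}. Their union is {X0, X1, X2, X3, X4, X5, X6, X7, X8, X9}, which is all 10 languages.
No 3 of the 7 referees cover everything (all 35 combinations miss at least one language), so 4 is optimal.

4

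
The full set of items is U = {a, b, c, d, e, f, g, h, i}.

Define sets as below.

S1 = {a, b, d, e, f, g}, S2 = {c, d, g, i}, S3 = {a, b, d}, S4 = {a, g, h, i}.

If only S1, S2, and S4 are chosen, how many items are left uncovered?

0

Union of S1, S2, S4 = {a, b, c, d, e, f, g, h, i} — that's every item, so 0 are uncovered.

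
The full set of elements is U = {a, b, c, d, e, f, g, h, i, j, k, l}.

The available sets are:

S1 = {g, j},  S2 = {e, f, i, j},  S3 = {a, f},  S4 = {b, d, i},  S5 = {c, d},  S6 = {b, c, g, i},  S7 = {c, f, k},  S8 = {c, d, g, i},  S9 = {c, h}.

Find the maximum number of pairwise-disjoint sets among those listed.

4

S1, S3, S4, S9 are pairwise disjoint (S1={g,j}; S3={a,f}; S4={b,d,i}; S9={c,h}).
Every remaining set overlaps one of these, and no 5 of the listed sets are pairwise disjoint, so 4 is the maximum.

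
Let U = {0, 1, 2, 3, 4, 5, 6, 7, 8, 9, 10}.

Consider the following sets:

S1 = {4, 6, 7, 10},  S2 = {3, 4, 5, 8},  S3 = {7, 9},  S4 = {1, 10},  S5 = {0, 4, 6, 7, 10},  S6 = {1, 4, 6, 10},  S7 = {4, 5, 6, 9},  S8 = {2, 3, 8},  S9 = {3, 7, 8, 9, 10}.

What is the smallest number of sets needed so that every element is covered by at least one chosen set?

4

S5, S6, S7, and S8 cover everything between them: the union {0, 1, 2, 3, 4, 5, 6, 7, 8, 9, 10} is all of U.
No 3 of the 9 sets cover everything (all 84 combinations miss at least one element), so 4 is optimal.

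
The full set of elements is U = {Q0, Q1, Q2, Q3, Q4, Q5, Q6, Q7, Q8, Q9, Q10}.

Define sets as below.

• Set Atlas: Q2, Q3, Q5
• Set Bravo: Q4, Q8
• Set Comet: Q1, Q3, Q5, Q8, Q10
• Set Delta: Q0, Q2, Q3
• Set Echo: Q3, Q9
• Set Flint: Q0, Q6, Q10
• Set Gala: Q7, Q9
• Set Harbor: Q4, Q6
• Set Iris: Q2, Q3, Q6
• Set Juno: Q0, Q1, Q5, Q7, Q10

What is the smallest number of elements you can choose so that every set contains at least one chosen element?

4

Take H = {Q3, Q4, Q9, Q10}. Each listed set contains at least one of these, so H is a hitting set of size 4.
The sets Atlas, Bravo, Flint, Gala are pairwise disjoint, so any hitting set needs a separate element for each — at least 4. Hence 4 is optimal.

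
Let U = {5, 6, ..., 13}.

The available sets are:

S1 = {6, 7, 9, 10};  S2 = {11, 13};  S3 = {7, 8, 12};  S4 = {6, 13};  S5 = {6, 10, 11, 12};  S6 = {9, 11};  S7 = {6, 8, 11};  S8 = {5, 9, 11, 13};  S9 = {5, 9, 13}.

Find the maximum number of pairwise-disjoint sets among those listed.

S3, S4, S6 are pairwise disjoint (S3={7,8,12}; S4={6,13}; S6={9,11}).
Every remaining set overlaps one of these, and no 4 of the listed sets are pairwise disjoint, so 3 is the maximum.

3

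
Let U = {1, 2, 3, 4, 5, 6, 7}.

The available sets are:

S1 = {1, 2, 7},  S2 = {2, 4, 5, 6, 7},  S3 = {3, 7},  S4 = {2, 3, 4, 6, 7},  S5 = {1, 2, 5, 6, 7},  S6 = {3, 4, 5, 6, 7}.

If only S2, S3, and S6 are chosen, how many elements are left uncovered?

Union of S2, S3, S6 = {2, 3, 4, 5, 6, 7}.
Not covered: 1 — 1 element.

1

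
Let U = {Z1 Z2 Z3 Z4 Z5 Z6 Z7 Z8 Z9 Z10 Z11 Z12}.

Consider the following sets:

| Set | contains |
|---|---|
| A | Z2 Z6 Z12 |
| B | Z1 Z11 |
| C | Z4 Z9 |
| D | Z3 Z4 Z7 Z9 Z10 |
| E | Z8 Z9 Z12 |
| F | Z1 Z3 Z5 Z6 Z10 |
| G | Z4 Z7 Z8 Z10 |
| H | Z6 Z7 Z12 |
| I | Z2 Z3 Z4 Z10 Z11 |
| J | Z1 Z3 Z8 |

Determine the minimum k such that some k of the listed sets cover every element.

4

Take {D, E, F, I}. Their union is {Z1, Z2, Z3, Z4, Z5, Z6, Z7, Z8, Z9, Z10, Z11, Z12}, which is all 12 elements.
Only F contains Z5, so F is forced; the remaining 7 elements need at least 3 more sets (each remaining set adds at most 3) — so at least 4 sets are needed, and 4 is optimal.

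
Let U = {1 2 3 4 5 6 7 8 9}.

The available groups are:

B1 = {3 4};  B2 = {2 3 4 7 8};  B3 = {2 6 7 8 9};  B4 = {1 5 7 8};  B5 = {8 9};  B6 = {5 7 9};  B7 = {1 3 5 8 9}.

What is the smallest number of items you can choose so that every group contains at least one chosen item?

H = {3, 7, 8} meets every group (each contains at least one member of H), and |H| = 3.
No choice of 2 items meets every group, so 3 is the minimum.

3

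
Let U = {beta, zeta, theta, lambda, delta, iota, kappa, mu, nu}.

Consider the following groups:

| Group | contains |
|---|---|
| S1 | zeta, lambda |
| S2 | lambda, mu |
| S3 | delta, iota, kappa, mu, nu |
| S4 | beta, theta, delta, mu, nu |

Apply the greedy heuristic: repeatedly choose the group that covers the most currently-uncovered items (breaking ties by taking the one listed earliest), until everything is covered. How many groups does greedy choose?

Greedy: pick S3 (covers 5 new) → pick S1 (covers 2 new) → pick S4 (covers 2 new). Total picks: 3.

3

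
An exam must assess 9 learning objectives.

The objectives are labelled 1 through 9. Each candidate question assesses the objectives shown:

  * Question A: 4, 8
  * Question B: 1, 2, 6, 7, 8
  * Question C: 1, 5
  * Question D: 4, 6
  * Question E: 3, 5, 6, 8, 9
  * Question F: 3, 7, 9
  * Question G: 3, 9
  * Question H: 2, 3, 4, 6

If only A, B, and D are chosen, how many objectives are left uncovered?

3

Union of A, B, D = {1, 2, 4, 6, 7, 8}.
Not covered: 3, 5, 9 — 3 objectives.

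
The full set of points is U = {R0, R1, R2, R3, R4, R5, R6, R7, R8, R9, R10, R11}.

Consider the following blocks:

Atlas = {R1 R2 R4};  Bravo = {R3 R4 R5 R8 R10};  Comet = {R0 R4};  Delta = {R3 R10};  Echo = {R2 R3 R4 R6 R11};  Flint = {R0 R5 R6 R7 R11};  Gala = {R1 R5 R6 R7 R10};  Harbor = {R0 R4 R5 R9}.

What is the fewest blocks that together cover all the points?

4

Bravo and Echo and Gala and Harbor together: Bravo ∪ Echo ∪ Gala ∪ Harbor = {R0, R1, R2, R3, R4, R5, R6, R7, R8, R9, R10, R11} — every point is covered.
No 3 of the 8 blocks cover everything (all 56 combinations miss at least one point), so 4 is optimal.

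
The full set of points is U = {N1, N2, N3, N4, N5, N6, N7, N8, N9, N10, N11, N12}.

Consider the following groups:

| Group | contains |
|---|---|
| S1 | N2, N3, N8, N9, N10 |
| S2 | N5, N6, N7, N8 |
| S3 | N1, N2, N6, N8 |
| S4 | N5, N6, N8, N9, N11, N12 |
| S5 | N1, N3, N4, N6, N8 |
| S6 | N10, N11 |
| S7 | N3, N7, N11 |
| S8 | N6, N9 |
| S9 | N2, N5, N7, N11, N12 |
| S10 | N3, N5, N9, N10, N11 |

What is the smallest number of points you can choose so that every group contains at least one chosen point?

3

The 3 points {N6, N10, N11} hit every group.
No choice of 2 points meets every group, so 3 is the minimum.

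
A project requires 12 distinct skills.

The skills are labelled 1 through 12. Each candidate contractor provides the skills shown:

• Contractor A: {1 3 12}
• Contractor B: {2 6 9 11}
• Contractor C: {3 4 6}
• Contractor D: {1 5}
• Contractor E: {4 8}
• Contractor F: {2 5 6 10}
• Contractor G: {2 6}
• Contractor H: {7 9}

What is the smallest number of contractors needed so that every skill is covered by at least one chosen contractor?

Take {A, B, E, F, H}. Their union is {1, 2, 3, 4, 5, 6, 7, 8, 9, 10, 11, 12}, which is all 12 skills.
No 4 of the 8 contractors cover everything (all 70 combinations miss at least one skill), so 5 is optimal.

5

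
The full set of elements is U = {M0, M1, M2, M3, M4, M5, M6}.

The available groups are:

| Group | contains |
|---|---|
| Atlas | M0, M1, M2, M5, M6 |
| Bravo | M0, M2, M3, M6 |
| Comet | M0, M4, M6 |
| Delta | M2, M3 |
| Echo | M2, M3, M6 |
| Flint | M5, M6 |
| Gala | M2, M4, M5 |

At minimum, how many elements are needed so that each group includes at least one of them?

2

The 2 elements {M2, M6} hit every group.
The groups Comet, Delta are pairwise disjoint, so any hitting set needs a separate element for each — at least 2. Hence 2 is optimal.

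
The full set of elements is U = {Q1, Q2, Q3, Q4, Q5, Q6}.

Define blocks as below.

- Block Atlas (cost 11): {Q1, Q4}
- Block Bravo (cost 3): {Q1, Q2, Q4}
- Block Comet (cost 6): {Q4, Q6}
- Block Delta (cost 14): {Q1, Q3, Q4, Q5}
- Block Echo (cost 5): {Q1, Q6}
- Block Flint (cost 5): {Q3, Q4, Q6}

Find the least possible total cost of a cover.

Bravo, Delta, Flint together cover every element (Bravo ∪ Delta ∪ Flint = {Q1, Q2, Q3, Q4, Q5, Q6}); total cost 3 + 14 + 5 = 22.
No covering selection has total cost below 22.

22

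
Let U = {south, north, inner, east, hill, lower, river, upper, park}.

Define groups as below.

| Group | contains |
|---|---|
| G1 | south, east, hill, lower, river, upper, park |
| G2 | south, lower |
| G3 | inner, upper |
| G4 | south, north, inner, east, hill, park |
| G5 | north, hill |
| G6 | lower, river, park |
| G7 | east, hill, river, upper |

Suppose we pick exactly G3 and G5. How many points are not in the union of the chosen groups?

Union of G3, G5 = {north, inner, hill, upper}.
Not covered: south, east, lower, river, park — 5 points.

5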